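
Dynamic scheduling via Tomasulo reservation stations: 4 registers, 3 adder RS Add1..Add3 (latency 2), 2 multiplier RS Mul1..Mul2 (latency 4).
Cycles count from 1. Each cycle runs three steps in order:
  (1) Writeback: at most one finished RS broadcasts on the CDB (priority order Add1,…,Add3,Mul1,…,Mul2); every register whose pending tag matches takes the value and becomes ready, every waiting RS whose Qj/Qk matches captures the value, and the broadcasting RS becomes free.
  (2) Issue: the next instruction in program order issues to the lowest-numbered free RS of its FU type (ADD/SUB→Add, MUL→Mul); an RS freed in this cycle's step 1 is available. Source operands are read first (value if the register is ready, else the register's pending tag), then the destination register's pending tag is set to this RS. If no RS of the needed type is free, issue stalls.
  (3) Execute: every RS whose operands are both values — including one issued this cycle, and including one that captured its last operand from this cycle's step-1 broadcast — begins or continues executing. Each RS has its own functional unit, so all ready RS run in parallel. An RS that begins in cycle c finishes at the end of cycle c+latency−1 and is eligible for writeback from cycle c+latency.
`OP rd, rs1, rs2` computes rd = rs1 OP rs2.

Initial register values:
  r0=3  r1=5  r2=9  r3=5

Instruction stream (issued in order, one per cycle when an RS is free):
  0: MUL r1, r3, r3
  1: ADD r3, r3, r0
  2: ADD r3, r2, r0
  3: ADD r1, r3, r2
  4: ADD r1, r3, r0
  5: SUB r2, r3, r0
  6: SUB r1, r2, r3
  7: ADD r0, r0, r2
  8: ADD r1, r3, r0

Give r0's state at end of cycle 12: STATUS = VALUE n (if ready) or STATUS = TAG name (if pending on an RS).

STATUS = VALUE 12

  c1: issue MUL r1<-Mul1  regs: r0:3,r1:Mul1,r2:9,r3:5
  c2: issue ADD r3<-Add1  regs: r0:3,r1:Mul1,r2:9,r3:Add1
  c3: issue ADD r3<-Add2  regs: r0:3,r1:Mul1,r2:9,r3:Add2
  c4: CDB Add1=8; issue ADD r1<-Add1  regs: r0:3,r1:Add1,r2:9,r3:Add2
  c5: CDB Add2=12; issue ADD r1<-Add2  regs: r0:3,r1:Add2,r2:9,r3:12
  c6: CDB Mul1=25; issue SUB r2<-Add3  regs: r0:3,r1:Add2,r2:Add3,r3:12
  c7: CDB Add1=21; issue SUB r1<-Add1  regs: r0:3,r1:Add1,r2:Add3,r3:12
  c8: CDB Add2=15; issue ADD r0<-Add2  regs: r0:Add2,r1:Add1,r2:Add3,r3:12
  c9: CDB Add3=9; issue ADD r1<-Add3  regs: r0:Add2,r1:Add3,r2:9,r3:12
  c10: -  regs: r0:Add2,r1:Add3,r2:9,r3:12
  c11: CDB Add1=-3  regs: r0:Add2,r1:Add3,r2:9,r3:12
  c12: CDB Add2=12  regs: r0:12,r1:Add3,r2:9,r3:12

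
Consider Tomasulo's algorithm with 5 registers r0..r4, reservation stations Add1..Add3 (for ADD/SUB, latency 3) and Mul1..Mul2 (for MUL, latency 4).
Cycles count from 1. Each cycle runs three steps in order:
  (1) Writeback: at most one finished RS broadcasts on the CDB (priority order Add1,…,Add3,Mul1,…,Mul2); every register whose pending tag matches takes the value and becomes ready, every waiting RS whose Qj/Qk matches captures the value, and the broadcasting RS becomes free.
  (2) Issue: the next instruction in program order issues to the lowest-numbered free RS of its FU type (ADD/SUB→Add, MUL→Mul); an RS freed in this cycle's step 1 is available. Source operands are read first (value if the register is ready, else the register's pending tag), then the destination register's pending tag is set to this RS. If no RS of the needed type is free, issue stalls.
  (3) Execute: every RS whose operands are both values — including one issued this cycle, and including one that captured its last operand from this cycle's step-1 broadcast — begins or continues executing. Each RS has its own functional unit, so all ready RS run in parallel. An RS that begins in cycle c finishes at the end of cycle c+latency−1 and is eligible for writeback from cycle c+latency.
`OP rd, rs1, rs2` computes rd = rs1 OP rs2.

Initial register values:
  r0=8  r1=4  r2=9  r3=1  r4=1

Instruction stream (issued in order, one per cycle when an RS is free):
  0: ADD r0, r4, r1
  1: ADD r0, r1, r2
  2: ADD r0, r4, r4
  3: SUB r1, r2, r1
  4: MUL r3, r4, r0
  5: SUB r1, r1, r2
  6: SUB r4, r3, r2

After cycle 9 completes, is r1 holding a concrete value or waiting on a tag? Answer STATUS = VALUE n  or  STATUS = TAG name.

cycle 1: issue ADD r0<-Add1 // r0:Add1,r1:4,r2:9,r3:1,r4:1
cycle 2: issue ADD r0<-Add2 // r0:Add2,r1:4,r2:9,r3:1,r4:1
cycle 3: issue ADD r0<-Add3 // r0:Add3,r1:4,r2:9,r3:1,r4:1
cycle 4: CDB Add1=5; issue SUB r1<-Add1 // r0:Add3,r1:Add1,r2:9,r3:1,r4:1
cycle 5: CDB Add2=13; issue MUL r3<-Mul1 // r0:Add3,r1:Add1,r2:9,r3:Mul1,r4:1
cycle 6: CDB Add3=2; issue SUB r1<-Add2 // r0:2,r1:Add2,r2:9,r3:Mul1,r4:1
cycle 7: CDB Add1=5; issue SUB r4<-Add1 // r0:2,r1:Add2,r2:9,r3:Mul1,r4:Add1
cycle 8: - // r0:2,r1:Add2,r2:9,r3:Mul1,r4:Add1
cycle 9: - // r0:2,r1:Add2,r2:9,r3:Mul1,r4:Add1

STATUS = TAG Add2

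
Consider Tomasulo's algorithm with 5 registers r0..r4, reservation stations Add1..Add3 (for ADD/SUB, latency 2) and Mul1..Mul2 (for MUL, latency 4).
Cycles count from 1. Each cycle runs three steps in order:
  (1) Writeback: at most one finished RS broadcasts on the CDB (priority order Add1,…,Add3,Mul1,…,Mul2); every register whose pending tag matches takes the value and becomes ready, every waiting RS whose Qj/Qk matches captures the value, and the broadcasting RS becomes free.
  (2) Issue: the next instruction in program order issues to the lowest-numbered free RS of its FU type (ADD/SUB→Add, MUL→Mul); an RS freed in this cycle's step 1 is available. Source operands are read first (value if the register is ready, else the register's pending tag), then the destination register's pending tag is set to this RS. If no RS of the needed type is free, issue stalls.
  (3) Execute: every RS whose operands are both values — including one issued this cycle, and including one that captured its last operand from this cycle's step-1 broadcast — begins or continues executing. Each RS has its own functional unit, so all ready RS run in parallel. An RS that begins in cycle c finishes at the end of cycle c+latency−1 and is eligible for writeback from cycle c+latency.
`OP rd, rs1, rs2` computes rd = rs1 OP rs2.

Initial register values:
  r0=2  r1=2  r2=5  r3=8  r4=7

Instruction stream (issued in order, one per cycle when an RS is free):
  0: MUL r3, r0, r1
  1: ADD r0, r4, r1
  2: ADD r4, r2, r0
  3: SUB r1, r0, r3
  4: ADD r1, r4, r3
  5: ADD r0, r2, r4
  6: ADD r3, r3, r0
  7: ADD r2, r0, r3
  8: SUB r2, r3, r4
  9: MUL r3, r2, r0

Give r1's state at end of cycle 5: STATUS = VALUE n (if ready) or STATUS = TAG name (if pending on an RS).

c1: issue MUL r3<-Mul1 | r0:2,r1:2,r2:5,r3:Mul1,r4:7
c2: issue ADD r0<-Add1 | r0:Add1,r1:2,r2:5,r3:Mul1,r4:7
c3: issue ADD r4<-Add2 | r0:Add1,r1:2,r2:5,r3:Mul1,r4:Add2
c4: CDB Add1=9; issue SUB r1<-Add1 | r0:9,r1:Add1,r2:5,r3:Mul1,r4:Add2
c5: CDB Mul1=4; issue ADD r1<-Add3 | r0:9,r1:Add3,r2:5,r3:4,r4:Add2

STATUS = TAG Add3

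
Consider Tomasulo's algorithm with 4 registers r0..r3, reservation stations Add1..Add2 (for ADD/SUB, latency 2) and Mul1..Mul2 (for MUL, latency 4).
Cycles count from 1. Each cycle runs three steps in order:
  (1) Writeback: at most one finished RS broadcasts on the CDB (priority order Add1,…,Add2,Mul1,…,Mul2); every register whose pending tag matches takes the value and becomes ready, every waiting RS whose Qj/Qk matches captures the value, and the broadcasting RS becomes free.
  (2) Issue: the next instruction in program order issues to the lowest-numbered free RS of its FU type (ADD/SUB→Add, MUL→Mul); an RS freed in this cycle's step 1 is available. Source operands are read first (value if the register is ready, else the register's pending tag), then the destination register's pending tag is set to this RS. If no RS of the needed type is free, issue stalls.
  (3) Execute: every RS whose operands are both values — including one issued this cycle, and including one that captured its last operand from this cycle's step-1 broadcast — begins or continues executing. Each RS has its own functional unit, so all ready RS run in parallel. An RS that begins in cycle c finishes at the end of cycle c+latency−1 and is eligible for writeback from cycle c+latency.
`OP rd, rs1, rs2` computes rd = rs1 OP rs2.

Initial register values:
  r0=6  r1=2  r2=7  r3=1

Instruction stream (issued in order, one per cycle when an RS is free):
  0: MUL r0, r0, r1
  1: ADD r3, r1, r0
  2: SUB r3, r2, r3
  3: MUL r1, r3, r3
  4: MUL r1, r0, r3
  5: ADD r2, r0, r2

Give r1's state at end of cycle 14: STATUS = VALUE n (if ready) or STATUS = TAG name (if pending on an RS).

STATUS = VALUE -84

cycle 1: issue MUL r0<-Mul1 // r0:Mul1,r1:2,r2:7,r3:1
cycle 2: issue ADD r3<-Add1 // r0:Mul1,r1:2,r2:7,r3:Add1
cycle 3: issue SUB r3<-Add2 // r0:Mul1,r1:2,r2:7,r3:Add2
cycle 4: issue MUL r1<-Mul2 // r0:Mul1,r1:Mul2,r2:7,r3:Add2
cycle 5: CDB Mul1=12; issue MUL r1<-Mul1 // r0:12,r1:Mul1,r2:7,r3:Add2
cycle 6: stall // r0:12,r1:Mul1,r2:7,r3:Add2
cycle 7: CDB Add1=14; issue ADD r2<-Add1 // r0:12,r1:Mul1,r2:Add1,r3:Add2
cycle 8: - // r0:12,r1:Mul1,r2:Add1,r3:Add2
cycle 9: CDB Add1=19 // r0:12,r1:Mul1,r2:19,r3:Add2
cycle 10: CDB Add2=-7 // r0:12,r1:Mul1,r2:19,r3:-7
cycle 11: - // r0:12,r1:Mul1,r2:19,r3:-7
cycle 12: - // r0:12,r1:Mul1,r2:19,r3:-7
cycle 13: - // r0:12,r1:Mul1,r2:19,r3:-7
cycle 14: CDB Mul1=-84 // r0:12,r1:-84,r2:19,r3:-7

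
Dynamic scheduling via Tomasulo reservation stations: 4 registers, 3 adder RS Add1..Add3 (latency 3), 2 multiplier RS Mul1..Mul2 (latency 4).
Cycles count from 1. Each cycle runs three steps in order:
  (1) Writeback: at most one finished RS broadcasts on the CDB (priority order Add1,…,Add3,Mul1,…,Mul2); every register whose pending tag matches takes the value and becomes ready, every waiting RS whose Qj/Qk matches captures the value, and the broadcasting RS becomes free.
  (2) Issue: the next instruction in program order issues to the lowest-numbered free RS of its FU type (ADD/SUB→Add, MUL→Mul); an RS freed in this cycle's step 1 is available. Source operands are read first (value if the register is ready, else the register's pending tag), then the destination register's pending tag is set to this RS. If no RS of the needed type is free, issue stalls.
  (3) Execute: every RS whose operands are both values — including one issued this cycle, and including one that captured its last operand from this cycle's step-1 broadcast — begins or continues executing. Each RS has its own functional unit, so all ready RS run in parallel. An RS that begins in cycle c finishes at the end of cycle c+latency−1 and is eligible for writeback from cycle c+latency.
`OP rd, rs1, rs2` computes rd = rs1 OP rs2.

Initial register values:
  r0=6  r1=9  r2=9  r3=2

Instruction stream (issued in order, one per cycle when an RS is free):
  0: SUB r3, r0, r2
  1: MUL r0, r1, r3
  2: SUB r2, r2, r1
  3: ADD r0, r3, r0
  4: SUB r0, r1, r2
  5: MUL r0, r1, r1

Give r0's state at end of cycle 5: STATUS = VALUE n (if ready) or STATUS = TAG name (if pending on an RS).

STATUS = TAG Add3

c1: issue SUB r3<-Add1 | r0:6,r1:9,r2:9,r3:Add1
c2: issue MUL r0<-Mul1 | r0:Mul1,r1:9,r2:9,r3:Add1
c3: issue SUB r2<-Add2 | r0:Mul1,r1:9,r2:Add2,r3:Add1
c4: CDB Add1=-3; issue ADD r0<-Add1 | r0:Add1,r1:9,r2:Add2,r3:-3
c5: issue SUB r0<-Add3 | r0:Add3,r1:9,r2:Add2,r3:-3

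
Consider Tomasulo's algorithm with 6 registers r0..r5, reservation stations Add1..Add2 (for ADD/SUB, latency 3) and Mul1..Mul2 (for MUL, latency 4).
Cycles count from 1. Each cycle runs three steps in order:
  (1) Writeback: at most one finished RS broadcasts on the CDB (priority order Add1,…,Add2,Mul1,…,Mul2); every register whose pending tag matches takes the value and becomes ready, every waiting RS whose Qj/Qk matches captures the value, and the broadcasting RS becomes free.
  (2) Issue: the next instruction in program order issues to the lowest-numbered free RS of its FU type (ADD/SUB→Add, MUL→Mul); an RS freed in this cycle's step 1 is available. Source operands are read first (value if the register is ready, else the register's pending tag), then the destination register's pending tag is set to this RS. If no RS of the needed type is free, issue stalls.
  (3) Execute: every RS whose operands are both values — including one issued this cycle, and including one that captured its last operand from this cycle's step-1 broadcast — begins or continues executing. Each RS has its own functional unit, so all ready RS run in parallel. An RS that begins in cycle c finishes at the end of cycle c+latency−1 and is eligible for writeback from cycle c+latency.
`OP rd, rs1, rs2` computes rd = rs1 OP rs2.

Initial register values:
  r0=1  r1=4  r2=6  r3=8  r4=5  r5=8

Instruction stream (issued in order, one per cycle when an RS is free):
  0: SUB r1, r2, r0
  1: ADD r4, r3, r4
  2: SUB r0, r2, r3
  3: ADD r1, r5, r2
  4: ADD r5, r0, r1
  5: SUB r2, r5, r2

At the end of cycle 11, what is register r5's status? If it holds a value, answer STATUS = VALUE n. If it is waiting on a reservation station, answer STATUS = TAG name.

STATUS = VALUE 12

cycle 1: issue SUB r1<-Add1 // r0:1,r1:Add1,r2:6,r3:8,r4:5,r5:8
cycle 2: issue ADD r4<-Add2 // r0:1,r1:Add1,r2:6,r3:8,r4:Add2,r5:8
cycle 3: stall // r0:1,r1:Add1,r2:6,r3:8,r4:Add2,r5:8
cycle 4: CDB Add1=5; issue SUB r0<-Add1 // r0:Add1,r1:5,r2:6,r3:8,r4:Add2,r5:8
cycle 5: CDB Add2=13; issue ADD r1<-Add2 // r0:Add1,r1:Add2,r2:6,r3:8,r4:13,r5:8
cycle 6: stall // r0:Add1,r1:Add2,r2:6,r3:8,r4:13,r5:8
cycle 7: CDB Add1=-2; issue ADD r5<-Add1 // r0:-2,r1:Add2,r2:6,r3:8,r4:13,r5:Add1
cycle 8: CDB Add2=14; issue SUB r2<-Add2 // r0:-2,r1:14,r2:Add2,r3:8,r4:13,r5:Add1
cycle 9: - // r0:-2,r1:14,r2:Add2,r3:8,r4:13,r5:Add1
cycle 10: - // r0:-2,r1:14,r2:Add2,r3:8,r4:13,r5:Add1
cycle 11: CDB Add1=12 // r0:-2,r1:14,r2:Add2,r3:8,r4:13,r5:12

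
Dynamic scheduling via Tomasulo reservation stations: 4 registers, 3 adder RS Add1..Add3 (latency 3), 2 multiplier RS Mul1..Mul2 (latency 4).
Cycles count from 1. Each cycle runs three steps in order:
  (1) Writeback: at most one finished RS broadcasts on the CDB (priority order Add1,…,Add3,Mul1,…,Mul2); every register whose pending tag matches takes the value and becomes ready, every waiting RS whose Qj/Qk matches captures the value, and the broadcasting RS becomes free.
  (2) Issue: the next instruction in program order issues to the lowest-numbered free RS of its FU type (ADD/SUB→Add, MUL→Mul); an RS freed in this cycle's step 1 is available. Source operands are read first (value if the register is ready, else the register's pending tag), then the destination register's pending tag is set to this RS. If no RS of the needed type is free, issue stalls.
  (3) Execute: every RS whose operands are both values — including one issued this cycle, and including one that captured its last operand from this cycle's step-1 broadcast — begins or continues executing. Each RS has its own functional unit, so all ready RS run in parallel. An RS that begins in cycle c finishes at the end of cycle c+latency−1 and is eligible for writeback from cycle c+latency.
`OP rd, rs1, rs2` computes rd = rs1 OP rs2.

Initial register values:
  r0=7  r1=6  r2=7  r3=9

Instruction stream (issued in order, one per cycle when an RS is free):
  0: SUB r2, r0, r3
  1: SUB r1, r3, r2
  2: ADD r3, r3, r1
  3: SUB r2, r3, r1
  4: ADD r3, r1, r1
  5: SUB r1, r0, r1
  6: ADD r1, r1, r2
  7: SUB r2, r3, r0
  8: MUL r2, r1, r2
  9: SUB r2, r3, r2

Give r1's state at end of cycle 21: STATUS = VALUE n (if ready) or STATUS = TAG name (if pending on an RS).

  c1: issue SUB r2<-Add1  regs: r0:7,r1:6,r2:Add1,r3:9
  c2: issue SUB r1<-Add2  regs: r0:7,r1:Add2,r2:Add1,r3:9
  c3: issue ADD r3<-Add3  regs: r0:7,r1:Add2,r2:Add1,r3:Add3
  c4: CDB Add1=-2; issue SUB r2<-Add1  regs: r0:7,r1:Add2,r2:Add1,r3:Add3
  c5: stall  regs: r0:7,r1:Add2,r2:Add1,r3:Add3
  c6: stall  regs: r0:7,r1:Add2,r2:Add1,r3:Add3
  c7: CDB Add2=11; issue ADD r3<-Add2  regs: r0:7,r1:11,r2:Add1,r3:Add2
  c8: stall  regs: r0:7,r1:11,r2:Add1,r3:Add2
  c9: stall  regs: r0:7,r1:11,r2:Add1,r3:Add2
  c10: CDB Add2=22; issue SUB r1<-Add2  regs: r0:7,r1:Add2,r2:Add1,r3:22
  c11: CDB Add3=20; issue ADD r1<-Add3  regs: r0:7,r1:Add3,r2:Add1,r3:22
  c12: stall  regs: r0:7,r1:Add3,r2:Add1,r3:22
  c13: CDB Add2=-4; issue SUB r2<-Add2  regs: r0:7,r1:Add3,r2:Add2,r3:22
  c14: CDB Add1=9; issue MUL r2<-Mul1  regs: r0:7,r1:Add3,r2:Mul1,r3:22
  c15: issue SUB r2<-Add1  regs: r0:7,r1:Add3,r2:Add1,r3:22
  c16: CDB Add2=15  regs: r0:7,r1:Add3,r2:Add1,r3:22
  c17: CDB Add3=5  regs: r0:7,r1:5,r2:Add1,r3:22
  c18: -  regs: r0:7,r1:5,r2:Add1,r3:22
  c19: -  regs: r0:7,r1:5,r2:Add1,r3:22
  c20: -  regs: r0:7,r1:5,r2:Add1,r3:22
  c21: CDB Mul1=75  regs: r0:7,r1:5,r2:Add1,r3:22

STATUS = VALUE 5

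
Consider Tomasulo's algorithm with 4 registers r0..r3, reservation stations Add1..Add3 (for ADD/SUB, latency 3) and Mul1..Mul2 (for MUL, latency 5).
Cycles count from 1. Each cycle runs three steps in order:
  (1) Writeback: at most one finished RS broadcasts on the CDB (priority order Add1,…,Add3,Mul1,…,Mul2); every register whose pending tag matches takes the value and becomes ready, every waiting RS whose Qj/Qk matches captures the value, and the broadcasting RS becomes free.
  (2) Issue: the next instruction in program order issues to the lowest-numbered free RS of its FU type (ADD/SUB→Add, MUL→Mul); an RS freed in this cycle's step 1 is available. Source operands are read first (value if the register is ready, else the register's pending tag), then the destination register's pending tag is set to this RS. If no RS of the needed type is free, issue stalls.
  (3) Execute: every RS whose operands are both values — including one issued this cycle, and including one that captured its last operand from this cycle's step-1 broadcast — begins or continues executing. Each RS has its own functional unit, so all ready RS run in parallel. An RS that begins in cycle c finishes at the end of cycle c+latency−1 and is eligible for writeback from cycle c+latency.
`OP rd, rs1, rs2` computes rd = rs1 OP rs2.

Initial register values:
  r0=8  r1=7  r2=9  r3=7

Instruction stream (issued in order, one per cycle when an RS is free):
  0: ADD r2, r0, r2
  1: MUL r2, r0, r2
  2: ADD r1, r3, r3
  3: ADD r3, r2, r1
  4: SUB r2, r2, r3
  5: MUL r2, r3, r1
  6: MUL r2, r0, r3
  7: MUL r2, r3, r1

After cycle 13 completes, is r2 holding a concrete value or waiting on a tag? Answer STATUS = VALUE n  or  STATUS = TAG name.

STATUS = TAG Mul1

cycle 1: issue ADD r2<-Add1 // r0:8,r1:7,r2:Add1,r3:7
cycle 2: issue MUL r2<-Mul1 // r0:8,r1:7,r2:Mul1,r3:7
cycle 3: issue ADD r1<-Add2 // r0:8,r1:Add2,r2:Mul1,r3:7
cycle 4: CDB Add1=17; issue ADD r3<-Add1 // r0:8,r1:Add2,r2:Mul1,r3:Add1
cycle 5: issue SUB r2<-Add3 // r0:8,r1:Add2,r2:Add3,r3:Add1
cycle 6: CDB Add2=14; issue MUL r2<-Mul2 // r0:8,r1:14,r2:Mul2,r3:Add1
cycle 7: stall // r0:8,r1:14,r2:Mul2,r3:Add1
cycle 8: stall // r0:8,r1:14,r2:Mul2,r3:Add1
cycle 9: CDB Mul1=136; issue MUL r2<-Mul1 // r0:8,r1:14,r2:Mul1,r3:Add1
cycle 10: stall // r0:8,r1:14,r2:Mul1,r3:Add1
cycle 11: stall // r0:8,r1:14,r2:Mul1,r3:Add1
cycle 12: CDB Add1=150; stall // r0:8,r1:14,r2:Mul1,r3:150
cycle 13: stall // r0:8,r1:14,r2:Mul1,r3:150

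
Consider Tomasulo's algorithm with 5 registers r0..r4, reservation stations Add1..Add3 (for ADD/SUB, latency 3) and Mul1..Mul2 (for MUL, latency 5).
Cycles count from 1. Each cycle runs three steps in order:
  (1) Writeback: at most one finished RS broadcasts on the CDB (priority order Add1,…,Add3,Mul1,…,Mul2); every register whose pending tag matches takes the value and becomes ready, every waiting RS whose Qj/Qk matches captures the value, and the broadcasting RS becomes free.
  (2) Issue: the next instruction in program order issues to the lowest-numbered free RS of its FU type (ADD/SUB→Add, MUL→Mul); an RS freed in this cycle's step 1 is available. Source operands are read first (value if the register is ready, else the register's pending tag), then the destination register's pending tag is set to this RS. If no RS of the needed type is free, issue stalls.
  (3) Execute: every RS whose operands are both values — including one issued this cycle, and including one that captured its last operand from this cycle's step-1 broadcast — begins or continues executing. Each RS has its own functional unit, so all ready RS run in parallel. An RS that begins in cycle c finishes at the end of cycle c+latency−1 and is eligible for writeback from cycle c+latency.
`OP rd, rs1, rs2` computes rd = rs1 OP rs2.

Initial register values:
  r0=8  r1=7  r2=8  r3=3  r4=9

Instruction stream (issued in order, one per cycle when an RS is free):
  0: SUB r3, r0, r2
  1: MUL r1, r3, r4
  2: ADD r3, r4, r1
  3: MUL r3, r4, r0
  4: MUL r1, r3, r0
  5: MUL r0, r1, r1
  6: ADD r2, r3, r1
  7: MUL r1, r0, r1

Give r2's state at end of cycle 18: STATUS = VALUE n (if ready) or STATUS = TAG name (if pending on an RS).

STATUS = VALUE 648

  c1: issue SUB r3<-Add1  regs: r0:8,r1:7,r2:8,r3:Add1,r4:9
  c2: issue MUL r1<-Mul1  regs: r0:8,r1:Mul1,r2:8,r3:Add1,r4:9
  c3: issue ADD r3<-Add2  regs: r0:8,r1:Mul1,r2:8,r3:Add2,r4:9
  c4: CDB Add1=0; issue MUL r3<-Mul2  regs: r0:8,r1:Mul1,r2:8,r3:Mul2,r4:9
  c5: stall  regs: r0:8,r1:Mul1,r2:8,r3:Mul2,r4:9
  c6: stall  regs: r0:8,r1:Mul1,r2:8,r3:Mul2,r4:9
  c7: stall  regs: r0:8,r1:Mul1,r2:8,r3:Mul2,r4:9
  c8: stall  regs: r0:8,r1:Mul1,r2:8,r3:Mul2,r4:9
  c9: CDB Mul1=0; issue MUL r1<-Mul1  regs: r0:8,r1:Mul1,r2:8,r3:Mul2,r4:9
  c10: CDB Mul2=72; issue MUL r0<-Mul2  regs: r0:Mul2,r1:Mul1,r2:8,r3:72,r4:9
  c11: issue ADD r2<-Add1  regs: r0:Mul2,r1:Mul1,r2:Add1,r3:72,r4:9
  c12: CDB Add2=9; stall  regs: r0:Mul2,r1:Mul1,r2:Add1,r3:72,r4:9
  c13: stall  regs: r0:Mul2,r1:Mul1,r2:Add1,r3:72,r4:9
  c14: stall  regs: r0:Mul2,r1:Mul1,r2:Add1,r3:72,r4:9
  c15: CDB Mul1=576; issue MUL r1<-Mul1  regs: r0:Mul2,r1:Mul1,r2:Add1,r3:72,r4:9
  c16: -  regs: r0:Mul2,r1:Mul1,r2:Add1,r3:72,r4:9
  c17: -  regs: r0:Mul2,r1:Mul1,r2:Add1,r3:72,r4:9
  c18: CDB Add1=648  regs: r0:Mul2,r1:Mul1,r2:648,r3:72,r4:9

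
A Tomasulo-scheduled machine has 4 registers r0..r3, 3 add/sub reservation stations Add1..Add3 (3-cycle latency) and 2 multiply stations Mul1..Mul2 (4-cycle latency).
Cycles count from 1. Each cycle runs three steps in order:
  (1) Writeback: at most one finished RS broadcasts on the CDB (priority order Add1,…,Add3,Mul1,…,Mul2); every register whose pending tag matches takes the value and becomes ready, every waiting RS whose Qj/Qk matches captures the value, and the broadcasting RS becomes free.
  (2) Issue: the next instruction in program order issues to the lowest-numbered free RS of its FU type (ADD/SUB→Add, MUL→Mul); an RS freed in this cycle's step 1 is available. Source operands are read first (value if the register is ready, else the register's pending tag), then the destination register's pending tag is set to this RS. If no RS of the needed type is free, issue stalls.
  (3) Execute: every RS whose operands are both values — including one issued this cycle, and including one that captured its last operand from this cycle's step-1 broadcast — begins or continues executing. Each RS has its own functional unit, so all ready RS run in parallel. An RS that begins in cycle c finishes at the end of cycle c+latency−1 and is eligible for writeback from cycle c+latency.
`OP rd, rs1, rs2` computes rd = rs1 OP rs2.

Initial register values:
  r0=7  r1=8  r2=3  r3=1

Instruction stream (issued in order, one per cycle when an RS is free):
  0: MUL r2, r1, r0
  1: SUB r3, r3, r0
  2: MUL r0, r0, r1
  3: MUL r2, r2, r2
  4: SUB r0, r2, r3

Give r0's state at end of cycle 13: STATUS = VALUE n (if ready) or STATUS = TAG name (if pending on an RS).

  c1: issue MUL r2<-Mul1  regs: r0:7,r1:8,r2:Mul1,r3:1
  c2: issue SUB r3<-Add1  regs: r0:7,r1:8,r2:Mul1,r3:Add1
  c3: issue MUL r0<-Mul2  regs: r0:Mul2,r1:8,r2:Mul1,r3:Add1
  c4: stall  regs: r0:Mul2,r1:8,r2:Mul1,r3:Add1
  c5: CDB Add1=-6; stall  regs: r0:Mul2,r1:8,r2:Mul1,r3:-6
  c6: CDB Mul1=56; issue MUL r2<-Mul1  regs: r0:Mul2,r1:8,r2:Mul1,r3:-6
  c7: CDB Mul2=56; issue SUB r0<-Add1  regs: r0:Add1,r1:8,r2:Mul1,r3:-6
  c8: -  regs: r0:Add1,r1:8,r2:Mul1,r3:-6
  c9: -  regs: r0:Add1,r1:8,r2:Mul1,r3:-6
  c10: CDB Mul1=3136  regs: r0:Add1,r1:8,r2:3136,r3:-6
  c11: -  regs: r0:Add1,r1:8,r2:3136,r3:-6
  c12: -  regs: r0:Add1,r1:8,r2:3136,r3:-6
  c13: CDB Add1=3142  regs: r0:3142,r1:8,r2:3136,r3:-6

STATUS = VALUE 3142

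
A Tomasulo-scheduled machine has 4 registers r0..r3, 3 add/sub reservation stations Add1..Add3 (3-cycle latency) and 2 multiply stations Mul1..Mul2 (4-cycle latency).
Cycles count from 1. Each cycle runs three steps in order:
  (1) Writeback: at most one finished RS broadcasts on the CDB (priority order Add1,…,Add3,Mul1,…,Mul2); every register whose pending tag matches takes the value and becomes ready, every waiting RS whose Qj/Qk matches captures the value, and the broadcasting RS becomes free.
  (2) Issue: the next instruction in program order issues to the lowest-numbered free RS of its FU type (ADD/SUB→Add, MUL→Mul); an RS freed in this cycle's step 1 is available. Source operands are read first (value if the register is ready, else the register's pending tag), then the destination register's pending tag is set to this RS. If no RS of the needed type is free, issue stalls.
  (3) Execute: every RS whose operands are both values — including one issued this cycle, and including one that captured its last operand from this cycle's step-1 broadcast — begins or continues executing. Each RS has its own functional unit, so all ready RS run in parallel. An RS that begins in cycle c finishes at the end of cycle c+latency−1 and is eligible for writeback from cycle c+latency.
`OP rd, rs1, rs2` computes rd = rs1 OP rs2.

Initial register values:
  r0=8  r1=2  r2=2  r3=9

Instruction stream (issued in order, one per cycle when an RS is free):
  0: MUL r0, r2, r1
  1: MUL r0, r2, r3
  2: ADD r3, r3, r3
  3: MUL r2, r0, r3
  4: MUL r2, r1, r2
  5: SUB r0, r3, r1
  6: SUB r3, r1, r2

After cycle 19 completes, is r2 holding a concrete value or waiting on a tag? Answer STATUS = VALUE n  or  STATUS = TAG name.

STATUS = VALUE 648

c1: issue MUL r0<-Mul1 | r0:Mul1,r1:2,r2:2,r3:9
c2: issue MUL r0<-Mul2 | r0:Mul2,r1:2,r2:2,r3:9
c3: issue ADD r3<-Add1 | r0:Mul2,r1:2,r2:2,r3:Add1
c4: stall | r0:Mul2,r1:2,r2:2,r3:Add1
c5: CDB Mul1=4; issue MUL r2<-Mul1 | r0:Mul2,r1:2,r2:Mul1,r3:Add1
c6: CDB Add1=18; stall | r0:Mul2,r1:2,r2:Mul1,r3:18
c7: CDB Mul2=18; issue MUL r2<-Mul2 | r0:18,r1:2,r2:Mul2,r3:18
c8: issue SUB r0<-Add1 | r0:Add1,r1:2,r2:Mul2,r3:18
c9: issue SUB r3<-Add2 | r0:Add1,r1:2,r2:Mul2,r3:Add2
c10: - | r0:Add1,r1:2,r2:Mul2,r3:Add2
c11: CDB Add1=16 | r0:16,r1:2,r2:Mul2,r3:Add2
c12: CDB Mul1=324 | r0:16,r1:2,r2:Mul2,r3:Add2
c13: - | r0:16,r1:2,r2:Mul2,r3:Add2
c14: - | r0:16,r1:2,r2:Mul2,r3:Add2
c15: - | r0:16,r1:2,r2:Mul2,r3:Add2
c16: CDB Mul2=648 | r0:16,r1:2,r2:648,r3:Add2
c17: - | r0:16,r1:2,r2:648,r3:Add2
c18: - | r0:16,r1:2,r2:648,r3:Add2
c19: CDB Add2=-646 | r0:16,r1:2,r2:648,r3:-646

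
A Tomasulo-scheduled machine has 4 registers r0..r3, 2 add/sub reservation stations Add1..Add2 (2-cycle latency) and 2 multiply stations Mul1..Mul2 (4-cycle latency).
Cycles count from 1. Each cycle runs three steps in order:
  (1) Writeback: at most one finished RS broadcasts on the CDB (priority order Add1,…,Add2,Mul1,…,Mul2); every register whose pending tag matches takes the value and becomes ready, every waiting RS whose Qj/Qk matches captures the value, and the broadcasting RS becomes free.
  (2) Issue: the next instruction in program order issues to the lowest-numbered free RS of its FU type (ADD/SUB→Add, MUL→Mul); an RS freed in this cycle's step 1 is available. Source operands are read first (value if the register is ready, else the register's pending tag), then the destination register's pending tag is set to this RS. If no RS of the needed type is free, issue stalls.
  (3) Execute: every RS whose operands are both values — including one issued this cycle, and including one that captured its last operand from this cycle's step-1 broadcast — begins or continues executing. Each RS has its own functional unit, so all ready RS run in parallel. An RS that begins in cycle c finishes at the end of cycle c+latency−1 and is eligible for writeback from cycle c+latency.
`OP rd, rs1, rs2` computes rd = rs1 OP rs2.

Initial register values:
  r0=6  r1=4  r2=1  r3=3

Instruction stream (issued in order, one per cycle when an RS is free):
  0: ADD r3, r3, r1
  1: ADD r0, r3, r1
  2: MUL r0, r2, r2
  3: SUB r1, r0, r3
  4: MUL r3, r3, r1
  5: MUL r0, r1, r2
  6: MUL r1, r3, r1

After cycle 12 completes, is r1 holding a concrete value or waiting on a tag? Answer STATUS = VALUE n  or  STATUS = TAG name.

STATUS = VALUE -6

  c1: issue ADD r3<-Add1  regs: r0:6,r1:4,r2:1,r3:Add1
  c2: issue ADD r0<-Add2  regs: r0:Add2,r1:4,r2:1,r3:Add1
  c3: CDB Add1=7; issue MUL r0<-Mul1  regs: r0:Mul1,r1:4,r2:1,r3:7
  c4: issue SUB r1<-Add1  regs: r0:Mul1,r1:Add1,r2:1,r3:7
  c5: CDB Add2=11; issue MUL r3<-Mul2  regs: r0:Mul1,r1:Add1,r2:1,r3:Mul2
  c6: stall  regs: r0:Mul1,r1:Add1,r2:1,r3:Mul2
  c7: CDB Mul1=1; issue MUL r0<-Mul1  regs: r0:Mul1,r1:Add1,r2:1,r3:Mul2
  c8: stall  regs: r0:Mul1,r1:Add1,r2:1,r3:Mul2
  c9: CDB Add1=-6; stall  regs: r0:Mul1,r1:-6,r2:1,r3:Mul2
  c10: stall  regs: r0:Mul1,r1:-6,r2:1,r3:Mul2
  c11: stall  regs: r0:Mul1,r1:-6,r2:1,r3:Mul2
  c12: stall  regs: r0:Mul1,r1:-6,r2:1,r3:Mul2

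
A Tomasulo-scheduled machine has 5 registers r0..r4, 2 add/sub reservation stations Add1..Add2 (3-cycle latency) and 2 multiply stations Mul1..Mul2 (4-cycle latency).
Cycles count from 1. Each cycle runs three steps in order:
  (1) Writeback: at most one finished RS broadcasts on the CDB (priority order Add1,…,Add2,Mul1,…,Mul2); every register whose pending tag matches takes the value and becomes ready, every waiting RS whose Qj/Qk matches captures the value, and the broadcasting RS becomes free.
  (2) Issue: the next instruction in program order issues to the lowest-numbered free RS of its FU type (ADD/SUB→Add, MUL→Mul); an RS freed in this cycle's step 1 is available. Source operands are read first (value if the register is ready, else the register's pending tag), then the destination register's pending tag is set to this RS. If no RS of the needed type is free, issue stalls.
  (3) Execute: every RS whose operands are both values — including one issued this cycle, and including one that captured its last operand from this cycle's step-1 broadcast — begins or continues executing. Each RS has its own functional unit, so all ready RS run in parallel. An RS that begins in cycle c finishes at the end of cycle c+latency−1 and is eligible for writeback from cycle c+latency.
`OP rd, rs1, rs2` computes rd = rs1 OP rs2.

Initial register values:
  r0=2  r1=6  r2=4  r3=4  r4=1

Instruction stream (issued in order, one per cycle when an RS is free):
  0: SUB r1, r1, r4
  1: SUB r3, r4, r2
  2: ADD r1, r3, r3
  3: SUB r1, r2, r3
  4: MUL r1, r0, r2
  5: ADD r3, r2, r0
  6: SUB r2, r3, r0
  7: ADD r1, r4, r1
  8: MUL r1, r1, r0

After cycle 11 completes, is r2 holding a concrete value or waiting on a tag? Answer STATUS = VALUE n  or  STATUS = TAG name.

  c1: issue SUB r1<-Add1  regs: r0:2,r1:Add1,r2:4,r3:4,r4:1
  c2: issue SUB r3<-Add2  regs: r0:2,r1:Add1,r2:4,r3:Add2,r4:1
  c3: stall  regs: r0:2,r1:Add1,r2:4,r3:Add2,r4:1
  c4: CDB Add1=5; issue ADD r1<-Add1  regs: r0:2,r1:Add1,r2:4,r3:Add2,r4:1
  c5: CDB Add2=-3; issue SUB r1<-Add2  regs: r0:2,r1:Add2,r2:4,r3:-3,r4:1
  c6: issue MUL r1<-Mul1  regs: r0:2,r1:Mul1,r2:4,r3:-3,r4:1
  c7: stall  regs: r0:2,r1:Mul1,r2:4,r3:-3,r4:1
  c8: CDB Add1=-6; issue ADD r3<-Add1  regs: r0:2,r1:Mul1,r2:4,r3:Add1,r4:1
  c9: CDB Add2=7; issue SUB r2<-Add2  regs: r0:2,r1:Mul1,r2:Add2,r3:Add1,r4:1
  c10: CDB Mul1=8; stall  regs: r0:2,r1:8,r2:Add2,r3:Add1,r4:1
  c11: CDB Add1=6; issue ADD r1<-Add1  regs: r0:2,r1:Add1,r2:Add2,r3:6,r4:1

STATUS = TAG Add2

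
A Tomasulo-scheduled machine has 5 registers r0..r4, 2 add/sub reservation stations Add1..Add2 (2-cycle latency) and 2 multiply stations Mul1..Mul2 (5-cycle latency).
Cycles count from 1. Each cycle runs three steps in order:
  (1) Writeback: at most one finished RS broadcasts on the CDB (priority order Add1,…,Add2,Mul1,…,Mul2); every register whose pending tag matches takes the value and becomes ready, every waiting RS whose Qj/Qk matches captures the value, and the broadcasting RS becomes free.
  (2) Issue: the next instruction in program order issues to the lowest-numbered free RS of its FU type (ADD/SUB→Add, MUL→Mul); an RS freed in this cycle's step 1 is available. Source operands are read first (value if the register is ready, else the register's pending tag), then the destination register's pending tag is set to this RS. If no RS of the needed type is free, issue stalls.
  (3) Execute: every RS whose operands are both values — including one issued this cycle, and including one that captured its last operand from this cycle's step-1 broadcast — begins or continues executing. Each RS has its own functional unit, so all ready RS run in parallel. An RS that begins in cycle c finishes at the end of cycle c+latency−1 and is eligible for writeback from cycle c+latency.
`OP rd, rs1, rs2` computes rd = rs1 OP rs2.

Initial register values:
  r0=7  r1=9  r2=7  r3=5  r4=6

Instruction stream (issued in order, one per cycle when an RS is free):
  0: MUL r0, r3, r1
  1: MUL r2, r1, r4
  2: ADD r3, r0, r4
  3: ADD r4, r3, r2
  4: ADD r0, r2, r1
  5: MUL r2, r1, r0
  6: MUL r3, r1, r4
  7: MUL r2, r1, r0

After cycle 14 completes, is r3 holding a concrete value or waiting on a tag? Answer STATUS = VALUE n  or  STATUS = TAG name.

STATUS = TAG Mul2

  c1: issue MUL r0<-Mul1  regs: r0:Mul1,r1:9,r2:7,r3:5,r4:6
  c2: issue MUL r2<-Mul2  regs: r0:Mul1,r1:9,r2:Mul2,r3:5,r4:6
  c3: issue ADD r3<-Add1  regs: r0:Mul1,r1:9,r2:Mul2,r3:Add1,r4:6
  c4: issue ADD r4<-Add2  regs: r0:Mul1,r1:9,r2:Mul2,r3:Add1,r4:Add2
  c5: stall  regs: r0:Mul1,r1:9,r2:Mul2,r3:Add1,r4:Add2
  c6: CDB Mul1=45; stall  regs: r0:45,r1:9,r2:Mul2,r3:Add1,r4:Add2
  c7: CDB Mul2=54; stall  regs: r0:45,r1:9,r2:54,r3:Add1,r4:Add2
  c8: CDB Add1=51; issue ADD r0<-Add1  regs: r0:Add1,r1:9,r2:54,r3:51,r4:Add2
  c9: issue MUL r2<-Mul1  regs: r0:Add1,r1:9,r2:Mul1,r3:51,r4:Add2
  c10: CDB Add1=63; issue MUL r3<-Mul2  regs: r0:63,r1:9,r2:Mul1,r3:Mul2,r4:Add2
  c11: CDB Add2=105; stall  regs: r0:63,r1:9,r2:Mul1,r3:Mul2,r4:105
  c12: stall  regs: r0:63,r1:9,r2:Mul1,r3:Mul2,r4:105
  c13: stall  regs: r0:63,r1:9,r2:Mul1,r3:Mul2,r4:105
  c14: stall  regs: r0:63,r1:9,r2:Mul1,r3:Mul2,r4:105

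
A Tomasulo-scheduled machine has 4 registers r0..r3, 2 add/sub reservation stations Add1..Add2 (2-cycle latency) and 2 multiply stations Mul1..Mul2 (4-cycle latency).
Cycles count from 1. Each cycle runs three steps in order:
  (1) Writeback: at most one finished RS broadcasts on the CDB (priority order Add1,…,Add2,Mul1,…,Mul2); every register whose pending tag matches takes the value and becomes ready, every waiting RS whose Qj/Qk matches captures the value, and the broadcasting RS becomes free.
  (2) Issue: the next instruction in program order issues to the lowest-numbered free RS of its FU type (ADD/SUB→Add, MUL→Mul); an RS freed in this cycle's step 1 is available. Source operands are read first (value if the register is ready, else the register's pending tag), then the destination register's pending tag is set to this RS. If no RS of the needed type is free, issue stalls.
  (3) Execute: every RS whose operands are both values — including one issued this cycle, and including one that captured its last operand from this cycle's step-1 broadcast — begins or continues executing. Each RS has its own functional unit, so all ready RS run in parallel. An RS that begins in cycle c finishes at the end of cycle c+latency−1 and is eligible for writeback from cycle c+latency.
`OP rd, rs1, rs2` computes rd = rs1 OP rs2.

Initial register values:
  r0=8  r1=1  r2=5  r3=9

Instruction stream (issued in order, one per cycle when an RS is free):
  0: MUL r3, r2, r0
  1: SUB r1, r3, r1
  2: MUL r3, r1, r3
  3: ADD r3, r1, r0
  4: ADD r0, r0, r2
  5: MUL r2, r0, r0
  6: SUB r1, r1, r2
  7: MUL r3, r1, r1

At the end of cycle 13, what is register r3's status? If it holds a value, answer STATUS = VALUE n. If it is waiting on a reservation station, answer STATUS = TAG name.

c1: issue MUL r3<-Mul1 | r0:8,r1:1,r2:5,r3:Mul1
c2: issue SUB r1<-Add1 | r0:8,r1:Add1,r2:5,r3:Mul1
c3: issue MUL r3<-Mul2 | r0:8,r1:Add1,r2:5,r3:Mul2
c4: issue ADD r3<-Add2 | r0:8,r1:Add1,r2:5,r3:Add2
c5: CDB Mul1=40; stall | r0:8,r1:Add1,r2:5,r3:Add2
c6: stall | r0:8,r1:Add1,r2:5,r3:Add2
c7: CDB Add1=39; issue ADD r0<-Add1 | r0:Add1,r1:39,r2:5,r3:Add2
c8: issue MUL r2<-Mul1 | r0:Add1,r1:39,r2:Mul1,r3:Add2
c9: CDB Add1=13; issue SUB r1<-Add1 | r0:13,r1:Add1,r2:Mul1,r3:Add2
c10: CDB Add2=47; stall | r0:13,r1:Add1,r2:Mul1,r3:47
c11: CDB Mul2=1560; issue MUL r3<-Mul2 | r0:13,r1:Add1,r2:Mul1,r3:Mul2
c12: - | r0:13,r1:Add1,r2:Mul1,r3:Mul2
c13: CDB Mul1=169 | r0:13,r1:Add1,r2:169,r3:Mul2

STATUS = TAG Mul2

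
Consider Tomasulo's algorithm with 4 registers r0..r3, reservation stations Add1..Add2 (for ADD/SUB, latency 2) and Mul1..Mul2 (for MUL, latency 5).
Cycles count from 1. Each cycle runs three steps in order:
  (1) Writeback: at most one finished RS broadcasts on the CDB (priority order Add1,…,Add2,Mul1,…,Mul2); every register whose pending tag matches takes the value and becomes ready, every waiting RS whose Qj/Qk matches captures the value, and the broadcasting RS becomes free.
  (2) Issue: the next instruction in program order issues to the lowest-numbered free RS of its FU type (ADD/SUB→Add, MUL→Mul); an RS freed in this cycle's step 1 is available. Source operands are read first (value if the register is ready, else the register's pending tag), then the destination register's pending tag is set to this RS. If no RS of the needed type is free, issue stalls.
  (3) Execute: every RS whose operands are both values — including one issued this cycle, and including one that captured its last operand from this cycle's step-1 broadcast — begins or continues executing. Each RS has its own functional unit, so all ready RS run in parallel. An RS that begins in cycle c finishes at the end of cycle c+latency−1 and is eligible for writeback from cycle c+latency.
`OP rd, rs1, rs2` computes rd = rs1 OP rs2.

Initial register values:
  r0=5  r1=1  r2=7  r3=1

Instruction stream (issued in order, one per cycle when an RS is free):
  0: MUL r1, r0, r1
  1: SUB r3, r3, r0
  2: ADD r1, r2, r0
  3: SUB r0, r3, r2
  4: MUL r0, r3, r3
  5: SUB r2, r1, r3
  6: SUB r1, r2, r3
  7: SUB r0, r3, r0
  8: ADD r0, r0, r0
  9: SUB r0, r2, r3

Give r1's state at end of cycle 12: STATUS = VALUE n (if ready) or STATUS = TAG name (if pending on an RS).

c1: issue MUL r1<-Mul1 | r0:5,r1:Mul1,r2:7,r3:1
c2: issue SUB r3<-Add1 | r0:5,r1:Mul1,r2:7,r3:Add1
c3: issue ADD r1<-Add2 | r0:5,r1:Add2,r2:7,r3:Add1
c4: CDB Add1=-4; issue SUB r0<-Add1 | r0:Add1,r1:Add2,r2:7,r3:-4
c5: CDB Add2=12; issue MUL r0<-Mul2 | r0:Mul2,r1:12,r2:7,r3:-4
c6: CDB Add1=-11; issue SUB r2<-Add1 | r0:Mul2,r1:12,r2:Add1,r3:-4
c7: CDB Mul1=5; issue SUB r1<-Add2 | r0:Mul2,r1:Add2,r2:Add1,r3:-4
c8: CDB Add1=16; issue SUB r0<-Add1 | r0:Add1,r1:Add2,r2:16,r3:-4
c9: stall | r0:Add1,r1:Add2,r2:16,r3:-4
c10: CDB Add2=20; issue ADD r0<-Add2 | r0:Add2,r1:20,r2:16,r3:-4
c11: CDB Mul2=16; stall | r0:Add2,r1:20,r2:16,r3:-4
c12: stall | r0:Add2,r1:20,r2:16,r3:-4

STATUS = VALUE 20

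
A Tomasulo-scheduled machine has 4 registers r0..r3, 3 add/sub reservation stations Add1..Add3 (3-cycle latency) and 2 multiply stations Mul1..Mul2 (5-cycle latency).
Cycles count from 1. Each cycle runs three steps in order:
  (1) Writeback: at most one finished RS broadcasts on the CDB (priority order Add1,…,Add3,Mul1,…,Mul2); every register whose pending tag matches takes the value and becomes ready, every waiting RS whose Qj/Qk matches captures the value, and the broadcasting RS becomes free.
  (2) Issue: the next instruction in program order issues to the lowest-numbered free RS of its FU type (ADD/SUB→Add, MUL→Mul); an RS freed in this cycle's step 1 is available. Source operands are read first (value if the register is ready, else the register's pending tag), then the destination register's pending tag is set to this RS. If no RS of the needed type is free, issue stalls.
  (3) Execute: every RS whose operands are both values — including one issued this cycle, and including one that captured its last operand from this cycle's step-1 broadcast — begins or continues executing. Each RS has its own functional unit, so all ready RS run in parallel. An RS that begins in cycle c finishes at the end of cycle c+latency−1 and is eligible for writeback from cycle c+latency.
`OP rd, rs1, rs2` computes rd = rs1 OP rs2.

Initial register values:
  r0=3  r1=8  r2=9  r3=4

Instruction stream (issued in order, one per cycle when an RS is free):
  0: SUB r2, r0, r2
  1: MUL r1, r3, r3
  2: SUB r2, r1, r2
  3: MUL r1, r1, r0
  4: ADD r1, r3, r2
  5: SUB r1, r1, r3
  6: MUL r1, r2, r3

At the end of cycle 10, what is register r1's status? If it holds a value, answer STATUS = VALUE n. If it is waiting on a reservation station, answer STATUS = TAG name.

STATUS = TAG Mul1

cycle 1: issue SUB r2<-Add1 // r0:3,r1:8,r2:Add1,r3:4
cycle 2: issue MUL r1<-Mul1 // r0:3,r1:Mul1,r2:Add1,r3:4
cycle 3: issue SUB r2<-Add2 // r0:3,r1:Mul1,r2:Add2,r3:4
cycle 4: CDB Add1=-6; issue MUL r1<-Mul2 // r0:3,r1:Mul2,r2:Add2,r3:4
cycle 5: issue ADD r1<-Add1 // r0:3,r1:Add1,r2:Add2,r3:4
cycle 6: issue SUB r1<-Add3 // r0:3,r1:Add3,r2:Add2,r3:4
cycle 7: CDB Mul1=16; issue MUL r1<-Mul1 // r0:3,r1:Mul1,r2:Add2,r3:4
cycle 8: - // r0:3,r1:Mul1,r2:Add2,r3:4
cycle 9: - // r0:3,r1:Mul1,r2:Add2,r3:4
cycle 10: CDB Add2=22 // r0:3,r1:Mul1,r2:22,r3:4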